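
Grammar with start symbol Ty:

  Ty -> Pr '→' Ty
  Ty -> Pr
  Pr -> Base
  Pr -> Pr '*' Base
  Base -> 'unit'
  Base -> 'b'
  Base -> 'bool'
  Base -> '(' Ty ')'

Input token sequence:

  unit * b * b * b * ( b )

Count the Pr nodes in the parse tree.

[Ty [Pr [Pr [Pr [Pr [Pr [Base unit]] * [Base b]] * [Base b]] * [Base b]] * [Base ( [Ty [Pr [Base b]]] )]]]

6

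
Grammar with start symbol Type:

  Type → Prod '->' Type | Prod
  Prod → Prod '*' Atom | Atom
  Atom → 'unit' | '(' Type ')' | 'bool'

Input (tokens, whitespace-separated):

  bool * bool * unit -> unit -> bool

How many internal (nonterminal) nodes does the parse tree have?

[Type [Prod [Prod [Prod [Atom bool]] * [Atom bool]] * [Atom unit]] -> [Type [Prod [Atom unit]] -> [Type [Prod [Atom bool]]]]]

13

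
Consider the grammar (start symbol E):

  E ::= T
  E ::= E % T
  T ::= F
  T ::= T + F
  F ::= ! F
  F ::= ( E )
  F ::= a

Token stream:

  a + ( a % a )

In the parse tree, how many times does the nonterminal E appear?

[E [T [T [F a]] + [F ( [E [E [T [F a]]] % [T [F a]]] )]]]

3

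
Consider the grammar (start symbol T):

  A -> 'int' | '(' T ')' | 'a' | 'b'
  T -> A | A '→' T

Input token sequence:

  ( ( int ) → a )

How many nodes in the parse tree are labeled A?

4

[T [A ( [T [A ( [T [A int]] )] → [T [A a]]] )]]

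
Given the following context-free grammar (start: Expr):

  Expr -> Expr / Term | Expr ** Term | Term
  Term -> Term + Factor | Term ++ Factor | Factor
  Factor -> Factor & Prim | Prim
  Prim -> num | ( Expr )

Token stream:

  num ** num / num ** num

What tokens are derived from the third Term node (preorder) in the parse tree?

num

[Expr [Expr [Expr [Expr [Term [Factor [Prim num]]]] ** [Term [Factor [Prim num]]]] / [Term [Factor [Prim num]]]] ** [Term [Factor [Prim num]]]]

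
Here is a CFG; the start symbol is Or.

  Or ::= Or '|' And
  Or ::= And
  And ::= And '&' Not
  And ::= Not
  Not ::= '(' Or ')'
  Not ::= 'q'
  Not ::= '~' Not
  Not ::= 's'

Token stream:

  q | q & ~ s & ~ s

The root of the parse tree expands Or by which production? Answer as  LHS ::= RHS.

Or ::= Or '|' And

[Or [Or [And [Not q]]] | [And [And [And [Not q]] & [Not ~ [Not s]]] & [Not ~ [Not s]]]]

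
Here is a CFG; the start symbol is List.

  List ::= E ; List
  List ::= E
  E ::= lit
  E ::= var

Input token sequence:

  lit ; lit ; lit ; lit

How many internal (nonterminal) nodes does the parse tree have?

8

[List [E lit] ; [List [E lit] ; [List [E lit] ; [List [E lit]]]]]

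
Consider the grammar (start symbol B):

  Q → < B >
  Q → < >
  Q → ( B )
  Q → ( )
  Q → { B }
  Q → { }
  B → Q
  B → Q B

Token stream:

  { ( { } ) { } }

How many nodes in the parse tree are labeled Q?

[B [Q { [B [Q ( [B [Q { }]] )] [B [Q { }]]] }]]

4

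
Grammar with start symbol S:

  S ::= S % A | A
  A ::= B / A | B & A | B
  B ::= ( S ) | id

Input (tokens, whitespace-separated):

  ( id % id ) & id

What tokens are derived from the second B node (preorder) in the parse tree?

id

[S [A [B ( [S [S [A [B id]]] % [A [B id]]] )] & [A [B id]]]]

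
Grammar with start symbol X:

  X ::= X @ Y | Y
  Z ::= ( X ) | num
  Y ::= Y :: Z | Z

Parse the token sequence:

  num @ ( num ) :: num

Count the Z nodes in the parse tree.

[X [X [Y [Z num]]] @ [Y [Y [Z ( [X [Y [Z num]]] )]] :: [Z num]]]

4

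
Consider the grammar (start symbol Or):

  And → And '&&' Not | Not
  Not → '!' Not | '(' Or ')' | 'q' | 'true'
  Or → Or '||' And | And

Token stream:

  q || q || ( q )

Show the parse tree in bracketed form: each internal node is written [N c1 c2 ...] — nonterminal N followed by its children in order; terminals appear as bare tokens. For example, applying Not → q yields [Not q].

Or
Or || And
Or || And || And
And || And || And
Not || And || And
q || And || And
q || Not || And
q || q || And
q || q || Not
q || q || ( Or )
q || q || ( And )
q || q || ( Not )
q || q || ( q )

[Or [Or [Or [And [Not q]]] || [And [Not q]]] || [And [Not ( [Or [And [Not q]]] )]]]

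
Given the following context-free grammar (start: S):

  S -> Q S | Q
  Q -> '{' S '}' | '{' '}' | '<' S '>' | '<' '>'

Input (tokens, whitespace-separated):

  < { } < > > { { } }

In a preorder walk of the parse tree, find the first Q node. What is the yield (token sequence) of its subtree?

[S [Q < [S [Q { }] [S [Q < >]]] >] [S [Q { [S [Q { }]] }]]]

< { } < > >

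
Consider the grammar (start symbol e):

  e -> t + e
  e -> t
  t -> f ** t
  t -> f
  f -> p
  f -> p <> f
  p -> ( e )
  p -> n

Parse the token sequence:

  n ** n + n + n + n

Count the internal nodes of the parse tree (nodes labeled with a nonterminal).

[e [t [f [p n]] ** [t [f [p n]]]] + [e [t [f [p n]]] + [e [t [f [p n]]] + [e [t [f [p n]]]]]]]

19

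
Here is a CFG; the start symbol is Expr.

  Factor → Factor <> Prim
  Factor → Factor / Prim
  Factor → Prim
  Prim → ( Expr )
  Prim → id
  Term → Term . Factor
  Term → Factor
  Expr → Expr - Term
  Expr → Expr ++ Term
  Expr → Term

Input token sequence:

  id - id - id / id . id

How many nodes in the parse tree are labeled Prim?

[Expr [Expr [Expr [Term [Factor [Prim id]]]] - [Term [Factor [Prim id]]]] - [Term [Term [Factor [Factor [Prim id]] / [Prim id]]] . [Factor [Prim id]]]]

5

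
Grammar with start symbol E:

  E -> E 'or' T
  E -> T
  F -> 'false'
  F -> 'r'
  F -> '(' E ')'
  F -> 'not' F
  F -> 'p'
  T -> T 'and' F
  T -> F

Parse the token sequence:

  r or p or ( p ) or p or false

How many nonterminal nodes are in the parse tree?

18

[E [E [E [E [E [T [F r]]] or [T [F p]]] or [T [F ( [E [T [F p]]] )]]] or [T [F p]]] or [T [F false]]]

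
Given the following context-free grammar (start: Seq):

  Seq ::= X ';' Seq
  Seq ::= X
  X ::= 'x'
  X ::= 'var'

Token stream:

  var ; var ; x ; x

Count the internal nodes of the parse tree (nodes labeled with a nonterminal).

8

[Seq [X var] ; [Seq [X var] ; [Seq [X x] ; [Seq [X x]]]]]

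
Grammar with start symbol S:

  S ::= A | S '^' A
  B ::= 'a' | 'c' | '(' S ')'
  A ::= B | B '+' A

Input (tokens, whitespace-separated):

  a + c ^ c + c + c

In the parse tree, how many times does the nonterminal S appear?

2

[S [S [A [B a] + [A [B c]]]] ^ [A [B c] + [A [B c] + [A [B c]]]]]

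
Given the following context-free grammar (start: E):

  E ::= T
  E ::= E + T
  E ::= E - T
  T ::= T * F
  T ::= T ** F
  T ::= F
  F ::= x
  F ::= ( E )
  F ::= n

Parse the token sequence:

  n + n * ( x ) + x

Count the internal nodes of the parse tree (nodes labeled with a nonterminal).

14

[E [E [E [T [F n]]] + [T [T [F n]] * [F ( [E [T [F x]]] )]]] + [T [F x]]]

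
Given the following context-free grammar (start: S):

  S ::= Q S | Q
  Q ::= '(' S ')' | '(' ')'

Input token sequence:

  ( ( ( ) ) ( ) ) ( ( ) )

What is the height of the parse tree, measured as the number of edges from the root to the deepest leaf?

6

[S [Q ( [S [Q ( [S [Q ( )]] )] [S [Q ( )]]] )] [S [Q ( [S [Q ( )]] )]]]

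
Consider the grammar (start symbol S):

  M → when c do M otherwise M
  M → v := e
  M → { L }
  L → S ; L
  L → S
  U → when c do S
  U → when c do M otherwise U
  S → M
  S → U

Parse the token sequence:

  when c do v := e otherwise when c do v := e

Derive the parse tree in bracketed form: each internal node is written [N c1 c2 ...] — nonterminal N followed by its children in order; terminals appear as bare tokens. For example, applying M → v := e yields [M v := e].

S
U
when c do M otherwise U
when c do v := e otherwise U
when c do v := e otherwise when c do S
when c do v := e otherwise when c do M
when c do v := e otherwise when c do v := e

[S [U when c do [M v := e] otherwise [U when c do [S [M v := e]]]]]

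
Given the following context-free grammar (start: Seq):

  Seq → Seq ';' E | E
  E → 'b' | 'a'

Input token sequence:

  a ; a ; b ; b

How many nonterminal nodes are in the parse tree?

[Seq [Seq [Seq [Seq [E a]] ; [E a]] ; [E b]] ; [E b]]

8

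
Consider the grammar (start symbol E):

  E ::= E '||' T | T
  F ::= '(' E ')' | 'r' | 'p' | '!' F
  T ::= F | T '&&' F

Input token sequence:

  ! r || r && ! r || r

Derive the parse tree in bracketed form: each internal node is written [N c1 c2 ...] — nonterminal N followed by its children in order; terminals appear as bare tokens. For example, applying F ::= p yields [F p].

E
E || T
E || T || T
T || T || T
F || T || T
! F || T || T
! r || T || T
! r || T && F || T
! r || F && F || T
! r || r && F || T
! r || r && ! F || T
! r || r && ! r || T
! r || r && ! r || F
! r || r && ! r || r

[E [E [E [T [F ! [F r]]]] || [T [T [F r]] && [F ! [F r]]]] || [T [F r]]]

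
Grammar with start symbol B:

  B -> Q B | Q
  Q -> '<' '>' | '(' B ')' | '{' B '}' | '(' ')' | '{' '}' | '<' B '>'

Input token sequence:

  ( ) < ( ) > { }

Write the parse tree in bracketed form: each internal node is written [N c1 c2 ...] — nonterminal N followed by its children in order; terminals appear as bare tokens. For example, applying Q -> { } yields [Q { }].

B
Q B
( ) B
( ) Q B
( ) < B > B
( ) < Q > B
( ) < ( ) > B
( ) < ( ) > Q
( ) < ( ) > { }

[B [Q ( )] [B [Q < [B [Q ( )]] >] [B [Q { }]]]]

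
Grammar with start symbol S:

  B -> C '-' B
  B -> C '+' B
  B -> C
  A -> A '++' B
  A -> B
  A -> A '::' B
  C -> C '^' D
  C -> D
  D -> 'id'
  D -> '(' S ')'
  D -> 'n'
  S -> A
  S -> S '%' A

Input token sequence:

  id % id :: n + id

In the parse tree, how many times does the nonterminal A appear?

[S [S [A [B [C [D id]]]]] % [A [A [B [C [D id]]]] :: [B [C [D n]] + [B [C [D id]]]]]]

3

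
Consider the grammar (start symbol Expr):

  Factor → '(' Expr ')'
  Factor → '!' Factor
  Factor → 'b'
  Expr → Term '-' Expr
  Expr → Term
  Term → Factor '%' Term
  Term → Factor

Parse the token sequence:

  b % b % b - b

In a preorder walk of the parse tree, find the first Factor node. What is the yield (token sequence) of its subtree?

b

[Expr [Term [Factor b] % [Term [Factor b] % [Term [Factor b]]]] - [Expr [Term [Factor b]]]]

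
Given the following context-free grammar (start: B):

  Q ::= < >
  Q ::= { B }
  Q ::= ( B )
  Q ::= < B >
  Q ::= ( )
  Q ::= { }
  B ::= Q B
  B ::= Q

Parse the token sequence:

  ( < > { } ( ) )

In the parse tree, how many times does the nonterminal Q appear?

4

[B [Q ( [B [Q < >] [B [Q { }] [B [Q ( )]]]] )]]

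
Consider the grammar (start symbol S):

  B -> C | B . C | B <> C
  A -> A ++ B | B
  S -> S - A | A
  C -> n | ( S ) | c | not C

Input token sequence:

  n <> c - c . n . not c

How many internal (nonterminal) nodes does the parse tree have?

[S [S [A [B [B [C n]] <> [C c]]]] - [A [B [B [B [C c]] . [C n]] . [C not [C c]]]]]

15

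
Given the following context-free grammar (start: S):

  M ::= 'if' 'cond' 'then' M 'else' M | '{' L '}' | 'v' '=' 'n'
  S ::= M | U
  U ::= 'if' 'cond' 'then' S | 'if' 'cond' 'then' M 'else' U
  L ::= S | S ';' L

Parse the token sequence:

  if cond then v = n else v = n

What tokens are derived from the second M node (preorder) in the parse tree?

[S [M if cond then [M v = n] else [M v = n]]]

v = n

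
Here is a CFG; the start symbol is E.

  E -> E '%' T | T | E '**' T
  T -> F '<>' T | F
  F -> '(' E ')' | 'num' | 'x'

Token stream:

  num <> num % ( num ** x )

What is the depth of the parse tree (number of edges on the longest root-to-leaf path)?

7

[E [E [T [F num] <> [T [F num]]]] % [T [F ( [E [E [T [F num]]] ** [T [F x]]] )]]]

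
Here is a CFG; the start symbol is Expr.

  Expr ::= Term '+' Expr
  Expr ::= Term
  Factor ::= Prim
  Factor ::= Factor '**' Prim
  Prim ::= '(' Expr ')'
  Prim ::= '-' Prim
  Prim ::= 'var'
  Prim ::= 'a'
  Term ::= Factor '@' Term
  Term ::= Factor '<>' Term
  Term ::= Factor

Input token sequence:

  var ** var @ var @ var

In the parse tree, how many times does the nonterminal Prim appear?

[Expr [Term [Factor [Factor [Prim var]] ** [Prim var]] @ [Term [Factor [Prim var]] @ [Term [Factor [Prim var]]]]]]

4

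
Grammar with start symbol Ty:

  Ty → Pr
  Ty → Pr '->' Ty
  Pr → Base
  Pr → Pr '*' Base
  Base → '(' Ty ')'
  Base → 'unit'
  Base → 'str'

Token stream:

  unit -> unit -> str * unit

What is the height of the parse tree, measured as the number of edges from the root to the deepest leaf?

[Ty [Pr [Base unit]] -> [Ty [Pr [Base unit]] -> [Ty [Pr [Pr [Base str]] * [Base unit]]]]]

6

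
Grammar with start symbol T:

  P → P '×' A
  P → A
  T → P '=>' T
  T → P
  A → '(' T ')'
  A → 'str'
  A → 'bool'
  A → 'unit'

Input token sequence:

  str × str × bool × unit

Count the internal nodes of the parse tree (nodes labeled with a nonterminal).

9

[T [P [P [P [P [A str]] × [A str]] × [A bool]] × [A unit]]]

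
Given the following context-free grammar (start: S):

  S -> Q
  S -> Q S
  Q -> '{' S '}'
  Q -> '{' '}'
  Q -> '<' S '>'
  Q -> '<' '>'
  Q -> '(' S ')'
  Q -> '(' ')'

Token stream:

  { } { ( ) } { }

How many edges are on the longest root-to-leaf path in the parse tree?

[S [Q { }] [S [Q { [S [Q ( )]] }] [S [Q { }]]]]

5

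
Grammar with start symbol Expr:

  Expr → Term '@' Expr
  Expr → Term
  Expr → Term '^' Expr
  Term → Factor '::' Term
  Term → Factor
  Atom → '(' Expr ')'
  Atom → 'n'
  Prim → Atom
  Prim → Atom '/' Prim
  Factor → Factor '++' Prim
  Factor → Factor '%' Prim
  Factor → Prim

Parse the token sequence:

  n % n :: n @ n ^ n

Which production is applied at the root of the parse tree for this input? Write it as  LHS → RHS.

[Expr [Term [Factor [Factor [Prim [Atom n]]] % [Prim [Atom n]]] :: [Term [Factor [Prim [Atom n]]]]] @ [Expr [Term [Factor [Prim [Atom n]]]] ^ [Expr [Term [Factor [Prim [Atom n]]]]]]]

Expr → Term '@' Expr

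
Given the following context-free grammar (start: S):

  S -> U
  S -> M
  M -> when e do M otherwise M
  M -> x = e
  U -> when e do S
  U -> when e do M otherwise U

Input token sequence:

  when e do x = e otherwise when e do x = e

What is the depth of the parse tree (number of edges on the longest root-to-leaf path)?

5

[S [U when e do [M x = e] otherwise [U when e do [S [M x = e]]]]]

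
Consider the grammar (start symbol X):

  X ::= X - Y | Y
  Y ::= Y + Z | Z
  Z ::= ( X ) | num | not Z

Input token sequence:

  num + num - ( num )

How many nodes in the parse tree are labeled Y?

4

[X [X [Y [Y [Z num]] + [Z num]]] - [Y [Z ( [X [Y [Z num]]] )]]]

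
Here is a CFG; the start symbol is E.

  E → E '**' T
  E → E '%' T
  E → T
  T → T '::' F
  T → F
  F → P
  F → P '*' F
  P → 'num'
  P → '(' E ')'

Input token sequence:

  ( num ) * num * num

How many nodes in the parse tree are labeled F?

4

[E [T [F [P ( [E [T [F [P num]]]] )] * [F [P num] * [F [P num]]]]]]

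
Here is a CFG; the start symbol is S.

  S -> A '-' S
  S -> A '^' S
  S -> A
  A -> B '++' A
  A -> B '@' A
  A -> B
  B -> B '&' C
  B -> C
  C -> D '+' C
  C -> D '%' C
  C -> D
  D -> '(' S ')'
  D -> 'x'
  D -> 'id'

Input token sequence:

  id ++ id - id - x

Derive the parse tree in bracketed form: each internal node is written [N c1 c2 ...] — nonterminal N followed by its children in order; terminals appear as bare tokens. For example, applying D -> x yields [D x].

[S [A [B [C [D id]]] ++ [A [B [C [D id]]]]] - [S [A [B [C [D id]]]] - [S [A [B [C [D x]]]]]]]

S
A - S
B ++ A - S
C ++ A - S
D ++ A - S
id ++ A - S
id ++ B - S
id ++ C - S
id ++ D - S
id ++ id - S
id ++ id - A - S
id ++ id - B - S
id ++ id - C - S
id ++ id - D - S
id ++ id - id - S
id ++ id - id - A
id ++ id - id - B
id ++ id - id - C
id ++ id - id - D
id ++ id - id - x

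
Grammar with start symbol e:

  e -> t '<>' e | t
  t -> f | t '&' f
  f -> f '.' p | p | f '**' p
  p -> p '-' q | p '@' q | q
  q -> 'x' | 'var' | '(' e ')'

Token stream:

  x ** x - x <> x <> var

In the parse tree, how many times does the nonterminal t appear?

[e [t [f [f [p [q x]]] ** [p [p [q x]] - [q x]]]] <> [e [t [f [p [q x]]]] <> [e [t [f [p [q var]]]]]]]

3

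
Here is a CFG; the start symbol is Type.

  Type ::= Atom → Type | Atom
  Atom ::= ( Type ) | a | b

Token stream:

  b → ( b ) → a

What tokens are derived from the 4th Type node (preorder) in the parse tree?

a

[Type [Atom b] → [Type [Atom ( [Type [Atom b]] )] → [Type [Atom a]]]]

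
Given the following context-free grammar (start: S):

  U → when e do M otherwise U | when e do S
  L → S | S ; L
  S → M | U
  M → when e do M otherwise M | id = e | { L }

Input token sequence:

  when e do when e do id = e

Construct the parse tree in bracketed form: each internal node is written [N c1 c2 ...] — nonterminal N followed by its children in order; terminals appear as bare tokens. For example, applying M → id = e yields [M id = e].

[S [U when e do [S [U when e do [S [M id = e]]]]]]

S
U
when e do S
when e do U
when e do when e do S
when e do when e do M
when e do when e do id = e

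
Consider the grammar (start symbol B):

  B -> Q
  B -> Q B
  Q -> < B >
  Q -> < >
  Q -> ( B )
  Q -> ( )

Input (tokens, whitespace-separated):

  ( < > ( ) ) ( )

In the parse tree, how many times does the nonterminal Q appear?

[B [Q ( [B [Q < >] [B [Q ( )]]] )] [B [Q ( )]]]

4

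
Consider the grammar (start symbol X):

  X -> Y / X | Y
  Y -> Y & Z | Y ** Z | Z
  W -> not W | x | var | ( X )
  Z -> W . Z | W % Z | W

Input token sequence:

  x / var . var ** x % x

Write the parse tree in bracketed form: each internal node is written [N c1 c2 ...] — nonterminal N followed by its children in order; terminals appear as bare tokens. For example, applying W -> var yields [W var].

[X [Y [Z [W x]]] / [X [Y [Y [Z [W var] . [Z [W var]]]] ** [Z [W x] % [Z [W x]]]]]]

X
Y / X
Z / X
W / X
x / X
x / Y
x / Y ** Z
x / Z ** Z
x / W . Z ** Z
x / var . Z ** Z
x / var . W ** Z
x / var . var ** Z
x / var . var ** W % Z
x / var . var ** x % Z
x / var . var ** x % W
x / var . var ** x % x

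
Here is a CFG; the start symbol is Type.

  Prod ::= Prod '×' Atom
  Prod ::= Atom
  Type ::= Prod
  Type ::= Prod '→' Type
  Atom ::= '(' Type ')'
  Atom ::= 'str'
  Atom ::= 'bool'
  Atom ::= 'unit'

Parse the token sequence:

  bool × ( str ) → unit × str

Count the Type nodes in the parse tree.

[Type [Prod [Prod [Atom bool]] × [Atom ( [Type [Prod [Atom str]]] )]] → [Type [Prod [Prod [Atom unit]] × [Atom str]]]]

3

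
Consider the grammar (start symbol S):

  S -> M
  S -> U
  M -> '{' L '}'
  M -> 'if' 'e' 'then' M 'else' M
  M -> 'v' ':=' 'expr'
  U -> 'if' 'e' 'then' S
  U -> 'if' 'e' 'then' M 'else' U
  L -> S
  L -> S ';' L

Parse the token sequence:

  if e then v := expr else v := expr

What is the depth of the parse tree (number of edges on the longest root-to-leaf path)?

[S [M if e then [M v := expr] else [M v := expr]]]

3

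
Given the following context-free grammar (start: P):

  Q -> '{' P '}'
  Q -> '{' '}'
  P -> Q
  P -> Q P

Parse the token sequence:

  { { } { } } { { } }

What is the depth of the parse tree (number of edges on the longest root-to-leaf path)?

5

[P [Q { [P [Q { }] [P [Q { }]]] }] [P [Q { [P [Q { }]] }]]]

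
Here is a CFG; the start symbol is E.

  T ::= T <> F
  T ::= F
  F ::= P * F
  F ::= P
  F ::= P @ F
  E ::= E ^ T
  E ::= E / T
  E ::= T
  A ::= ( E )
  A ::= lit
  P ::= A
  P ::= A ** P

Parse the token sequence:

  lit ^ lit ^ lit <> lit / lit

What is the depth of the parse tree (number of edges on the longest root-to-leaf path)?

8

[E [E [E [E [T [F [P [A lit]]]]] ^ [T [F [P [A lit]]]]] ^ [T [T [F [P [A lit]]]] <> [F [P [A lit]]]]] / [T [F [P [A lit]]]]]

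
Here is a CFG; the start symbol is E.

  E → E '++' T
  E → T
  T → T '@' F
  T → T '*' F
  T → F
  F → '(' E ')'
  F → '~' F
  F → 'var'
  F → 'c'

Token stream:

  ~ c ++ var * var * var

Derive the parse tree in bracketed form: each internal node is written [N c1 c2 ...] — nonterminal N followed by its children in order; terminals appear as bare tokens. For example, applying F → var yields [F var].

E
E ++ T
T ++ T
F ++ T
~ F ++ T
~ c ++ T
~ c ++ T * F
~ c ++ T * F * F
~ c ++ F * F * F
~ c ++ var * F * F
~ c ++ var * var * F
~ c ++ var * var * var

[E [E [T [F ~ [F c]]]] ++ [T [T [T [F var]] * [F var]] * [F var]]]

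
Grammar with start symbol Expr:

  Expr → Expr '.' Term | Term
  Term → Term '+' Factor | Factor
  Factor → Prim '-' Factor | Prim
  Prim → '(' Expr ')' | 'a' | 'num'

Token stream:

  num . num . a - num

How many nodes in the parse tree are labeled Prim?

[Expr [Expr [Expr [Term [Factor [Prim num]]]] . [Term [Factor [Prim num]]]] . [Term [Factor [Prim a] - [Factor [Prim num]]]]]

4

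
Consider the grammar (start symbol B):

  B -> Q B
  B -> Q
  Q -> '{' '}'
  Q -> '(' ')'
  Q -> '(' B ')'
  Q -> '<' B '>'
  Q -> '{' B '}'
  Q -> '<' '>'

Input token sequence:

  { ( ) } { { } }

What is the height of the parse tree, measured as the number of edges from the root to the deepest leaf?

5

[B [Q { [B [Q ( )]] }] [B [Q { [B [Q { }]] }]]]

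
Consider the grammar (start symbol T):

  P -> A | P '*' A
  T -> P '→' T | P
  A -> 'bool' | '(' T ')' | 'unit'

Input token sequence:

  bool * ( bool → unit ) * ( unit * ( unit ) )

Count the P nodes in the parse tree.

[T [P [P [P [A bool]] * [A ( [T [P [A bool]] → [T [P [A unit]]]] )]] * [A ( [T [P [P [A unit]] * [A ( [T [P [A unit]]] )]]] )]]]

8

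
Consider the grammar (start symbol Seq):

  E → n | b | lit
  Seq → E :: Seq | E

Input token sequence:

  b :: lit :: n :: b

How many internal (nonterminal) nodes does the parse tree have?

8

[Seq [E b] :: [Seq [E lit] :: [Seq [E n] :: [Seq [E b]]]]]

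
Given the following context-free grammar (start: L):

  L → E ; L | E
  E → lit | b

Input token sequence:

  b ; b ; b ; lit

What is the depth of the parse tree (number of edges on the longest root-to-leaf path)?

[L [E b] ; [L [E b] ; [L [E b] ; [L [E lit]]]]]

5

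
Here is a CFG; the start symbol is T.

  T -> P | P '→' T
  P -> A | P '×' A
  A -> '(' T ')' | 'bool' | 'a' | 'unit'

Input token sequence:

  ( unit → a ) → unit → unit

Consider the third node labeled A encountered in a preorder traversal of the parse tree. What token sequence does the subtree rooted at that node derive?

[T [P [A ( [T [P [A unit]] → [T [P [A a]]]] )]] → [T [P [A unit]] → [T [P [A unit]]]]]

a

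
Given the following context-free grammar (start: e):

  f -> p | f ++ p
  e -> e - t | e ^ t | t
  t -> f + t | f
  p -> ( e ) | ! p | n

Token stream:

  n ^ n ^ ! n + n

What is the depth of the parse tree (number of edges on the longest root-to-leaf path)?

6

[e [e [e [t [f [p n]]]] ^ [t [f [p n]]]] ^ [t [f [p ! [p n]]] + [t [f [p n]]]]]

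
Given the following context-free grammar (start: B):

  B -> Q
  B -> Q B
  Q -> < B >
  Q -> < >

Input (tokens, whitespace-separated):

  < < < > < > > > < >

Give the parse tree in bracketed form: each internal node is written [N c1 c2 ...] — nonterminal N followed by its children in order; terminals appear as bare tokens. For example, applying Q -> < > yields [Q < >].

[B [Q < [B [Q < [B [Q < >] [B [Q < >]]] >]] >] [B [Q < >]]]

B
Q B
< B > B
< Q > B
< < B > > B
< < Q B > > B
< < < > B > > B
< < < > Q > > B
< < < > < > > > B
< < < > < > > > Q
< < < > < > > > < >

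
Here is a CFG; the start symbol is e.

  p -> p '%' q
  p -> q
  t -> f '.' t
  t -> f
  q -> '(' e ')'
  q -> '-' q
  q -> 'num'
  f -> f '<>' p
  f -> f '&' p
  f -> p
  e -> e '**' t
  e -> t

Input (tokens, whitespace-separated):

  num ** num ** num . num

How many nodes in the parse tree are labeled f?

4

[e [e [e [t [f [p [q num]]]]] ** [t [f [p [q num]]]]] ** [t [f [p [q num]]] . [t [f [p [q num]]]]]]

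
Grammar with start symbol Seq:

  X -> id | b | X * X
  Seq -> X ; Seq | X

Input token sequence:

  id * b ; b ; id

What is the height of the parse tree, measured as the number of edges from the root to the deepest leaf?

4

[Seq [X [X id] * [X b]] ; [Seq [X b] ; [Seq [X id]]]]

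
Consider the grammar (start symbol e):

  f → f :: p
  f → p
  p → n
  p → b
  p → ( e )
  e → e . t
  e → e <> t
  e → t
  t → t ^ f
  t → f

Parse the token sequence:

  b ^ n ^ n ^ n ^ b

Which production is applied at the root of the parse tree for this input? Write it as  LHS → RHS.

e → t

[e [t [t [t [t [t [f [p b]]] ^ [f [p n]]] ^ [f [p n]]] ^ [f [p n]]] ^ [f [p b]]]]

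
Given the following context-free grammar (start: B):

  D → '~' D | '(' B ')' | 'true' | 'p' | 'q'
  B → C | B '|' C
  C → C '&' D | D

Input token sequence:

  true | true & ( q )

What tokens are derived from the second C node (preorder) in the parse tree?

[B [B [C [D true]]] | [C [C [D true]] & [D ( [B [C [D q]]] )]]]

true & ( q )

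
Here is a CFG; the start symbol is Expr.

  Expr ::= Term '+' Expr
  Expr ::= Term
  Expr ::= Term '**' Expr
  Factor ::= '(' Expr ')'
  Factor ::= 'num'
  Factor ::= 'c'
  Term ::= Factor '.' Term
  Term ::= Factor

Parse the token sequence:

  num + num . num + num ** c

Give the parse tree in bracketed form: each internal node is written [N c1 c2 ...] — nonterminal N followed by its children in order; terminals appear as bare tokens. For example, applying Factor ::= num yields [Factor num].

[Expr [Term [Factor num]] + [Expr [Term [Factor num] . [Term [Factor num]]] + [Expr [Term [Factor num]] ** [Expr [Term [Factor c]]]]]]

Expr
Term + Expr
Factor + Expr
num + Expr
num + Term + Expr
num + Factor . Term + Expr
num + num . Term + Expr
num + num . Factor + Expr
num + num . num + Expr
num + num . num + Term ** Expr
num + num . num + Factor ** Expr
num + num . num + num ** Expr
num + num . num + num ** Term
num + num . num + num ** Factor
num + num . num + num ** c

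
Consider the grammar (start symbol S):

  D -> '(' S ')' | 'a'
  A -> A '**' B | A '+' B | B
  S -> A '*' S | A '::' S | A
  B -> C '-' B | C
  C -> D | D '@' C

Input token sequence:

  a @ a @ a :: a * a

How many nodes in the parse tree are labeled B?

[S [A [B [C [D a] @ [C [D a] @ [C [D a]]]]]] :: [S [A [B [C [D a]]]] * [S [A [B [C [D a]]]]]]]

3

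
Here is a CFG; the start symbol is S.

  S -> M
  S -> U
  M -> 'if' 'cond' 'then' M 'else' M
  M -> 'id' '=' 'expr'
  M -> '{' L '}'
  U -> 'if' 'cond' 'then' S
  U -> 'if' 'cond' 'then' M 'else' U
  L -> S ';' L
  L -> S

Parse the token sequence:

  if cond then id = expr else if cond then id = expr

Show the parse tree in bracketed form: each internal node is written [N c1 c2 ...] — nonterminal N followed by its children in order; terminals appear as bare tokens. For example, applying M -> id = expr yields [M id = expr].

[S [U if cond then [M id = expr] else [U if cond then [S [M id = expr]]]]]

S
U
if cond then M else U
if cond then id = expr else U
if cond then id = expr else if cond then S
if cond then id = expr else if cond then M
if cond then id = expr else if cond then id = expr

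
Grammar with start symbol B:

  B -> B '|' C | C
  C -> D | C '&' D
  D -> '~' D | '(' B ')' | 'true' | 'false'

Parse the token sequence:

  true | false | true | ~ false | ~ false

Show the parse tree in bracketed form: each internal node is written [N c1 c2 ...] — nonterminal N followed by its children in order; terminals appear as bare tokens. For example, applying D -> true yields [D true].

B
B | C
B | C | C
B | C | C | C
B | C | C | C | C
C | C | C | C | C
D | C | C | C | C
true | C | C | C | C
true | D | C | C | C
true | false | C | C | C
true | false | D | C | C
true | false | true | C | C
true | false | true | D | C
true | false | true | ~ D | C
true | false | true | ~ false | C
true | false | true | ~ false | D
true | false | true | ~ false | ~ D
true | false | true | ~ false | ~ false

[B [B [B [B [B [C [D true]]] | [C [D false]]] | [C [D true]]] | [C [D ~ [D false]]]] | [C [D ~ [D false]]]]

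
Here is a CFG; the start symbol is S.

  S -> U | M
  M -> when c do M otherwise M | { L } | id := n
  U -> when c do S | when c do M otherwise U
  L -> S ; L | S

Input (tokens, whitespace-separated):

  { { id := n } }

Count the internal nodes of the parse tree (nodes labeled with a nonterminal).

8

[S [M { [L [S [M { [L [S [M id := n]]] }]]] }]]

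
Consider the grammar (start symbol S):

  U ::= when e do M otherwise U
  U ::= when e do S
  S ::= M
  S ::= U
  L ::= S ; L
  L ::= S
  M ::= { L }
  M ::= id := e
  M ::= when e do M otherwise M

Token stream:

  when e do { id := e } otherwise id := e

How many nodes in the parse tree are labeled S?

[S [M when e do [M { [L [S [M id := e]]] }] otherwise [M id := e]]]

2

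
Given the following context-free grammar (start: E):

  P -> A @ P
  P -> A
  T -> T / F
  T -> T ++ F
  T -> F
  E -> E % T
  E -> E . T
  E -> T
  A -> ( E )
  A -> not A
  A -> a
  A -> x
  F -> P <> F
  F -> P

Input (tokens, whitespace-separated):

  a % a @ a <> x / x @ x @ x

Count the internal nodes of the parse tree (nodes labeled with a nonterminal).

23

[E [E [T [F [P [A a]]]]] % [T [T [F [P [A a] @ [P [A a]]] <> [F [P [A x]]]]] / [F [P [A x] @ [P [A x] @ [P [A x]]]]]]]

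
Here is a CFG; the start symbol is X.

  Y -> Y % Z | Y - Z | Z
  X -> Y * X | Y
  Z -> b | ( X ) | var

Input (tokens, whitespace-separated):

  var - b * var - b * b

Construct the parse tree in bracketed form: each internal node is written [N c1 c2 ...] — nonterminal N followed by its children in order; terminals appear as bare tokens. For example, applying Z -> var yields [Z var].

X
Y * X
Y - Z * X
Z - Z * X
var - Z * X
var - b * X
var - b * Y * X
var - b * Y - Z * X
var - b * Z - Z * X
var - b * var - Z * X
var - b * var - b * X
var - b * var - b * Y
var - b * var - b * Z
var - b * var - b * b

[X [Y [Y [Z var]] - [Z b]] * [X [Y [Y [Z var]] - [Z b]] * [X [Y [Z b]]]]]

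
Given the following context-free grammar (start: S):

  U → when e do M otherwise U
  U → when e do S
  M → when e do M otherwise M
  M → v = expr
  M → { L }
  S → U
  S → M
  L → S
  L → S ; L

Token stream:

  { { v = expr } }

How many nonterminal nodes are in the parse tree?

[S [M { [L [S [M { [L [S [M v = expr]]] }]]] }]]

8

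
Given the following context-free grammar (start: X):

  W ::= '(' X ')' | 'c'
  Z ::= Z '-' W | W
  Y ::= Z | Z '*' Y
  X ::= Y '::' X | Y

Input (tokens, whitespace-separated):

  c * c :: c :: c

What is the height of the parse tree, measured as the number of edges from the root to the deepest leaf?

6

[X [Y [Z [W c]] * [Y [Z [W c]]]] :: [X [Y [Z [W c]]] :: [X [Y [Z [W c]]]]]]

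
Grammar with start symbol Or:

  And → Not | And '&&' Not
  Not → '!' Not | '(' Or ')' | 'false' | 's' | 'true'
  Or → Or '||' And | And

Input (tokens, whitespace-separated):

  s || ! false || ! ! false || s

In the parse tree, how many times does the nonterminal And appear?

[Or [Or [Or [Or [And [Not s]]] || [And [Not ! [Not false]]]] || [And [Not ! [Not ! [Not false]]]]] || [And [Not s]]]

4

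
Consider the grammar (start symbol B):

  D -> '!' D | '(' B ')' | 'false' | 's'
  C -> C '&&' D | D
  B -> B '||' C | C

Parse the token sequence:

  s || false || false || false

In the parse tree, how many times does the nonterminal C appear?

4

[B [B [B [B [C [D s]]] || [C [D false]]] || [C [D false]]] || [C [D false]]]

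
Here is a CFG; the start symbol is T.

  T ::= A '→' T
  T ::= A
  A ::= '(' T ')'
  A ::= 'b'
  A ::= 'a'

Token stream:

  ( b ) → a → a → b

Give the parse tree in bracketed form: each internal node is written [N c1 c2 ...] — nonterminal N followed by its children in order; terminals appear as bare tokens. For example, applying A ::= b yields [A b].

[T [A ( [T [A b]] )] → [T [A a] → [T [A a] → [T [A b]]]]]

T
A → T
( T ) → T
( A ) → T
( b ) → T
( b ) → A → T
( b ) → a → T
( b ) → a → A → T
( b ) → a → a → T
( b ) → a → a → A
( b ) → a → a → b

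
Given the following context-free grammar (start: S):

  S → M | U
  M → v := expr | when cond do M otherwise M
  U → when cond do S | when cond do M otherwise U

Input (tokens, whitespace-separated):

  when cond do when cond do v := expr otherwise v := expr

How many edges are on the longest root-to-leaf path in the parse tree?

5

[S [U when cond do [S [M when cond do [M v := expr] otherwise [M v := expr]]]]]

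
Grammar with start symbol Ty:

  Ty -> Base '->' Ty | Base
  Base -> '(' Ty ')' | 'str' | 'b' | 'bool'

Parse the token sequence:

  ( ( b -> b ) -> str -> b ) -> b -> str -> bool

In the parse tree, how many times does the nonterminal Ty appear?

9

[Ty [Base ( [Ty [Base ( [Ty [Base b] -> [Ty [Base b]]] )] -> [Ty [Base str] -> [Ty [Base b]]]] )] -> [Ty [Base b] -> [Ty [Base str] -> [Ty [Base bool]]]]]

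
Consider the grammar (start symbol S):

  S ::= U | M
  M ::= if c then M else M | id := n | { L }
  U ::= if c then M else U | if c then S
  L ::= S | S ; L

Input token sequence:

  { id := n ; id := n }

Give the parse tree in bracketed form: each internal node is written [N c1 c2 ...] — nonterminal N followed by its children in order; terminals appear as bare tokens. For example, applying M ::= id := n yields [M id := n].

[S [M { [L [S [M id := n]] ; [L [S [M id := n]]]] }]]

S
M
{ L }
{ S ; L }
{ M ; L }
{ id := n ; L }
{ id := n ; S }
{ id := n ; M }
{ id := n ; id := n }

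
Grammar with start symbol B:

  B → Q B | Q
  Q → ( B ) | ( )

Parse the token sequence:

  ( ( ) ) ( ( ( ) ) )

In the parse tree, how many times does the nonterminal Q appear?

[B [Q ( [B [Q ( )]] )] [B [Q ( [B [Q ( [B [Q ( )]] )]] )]]]

5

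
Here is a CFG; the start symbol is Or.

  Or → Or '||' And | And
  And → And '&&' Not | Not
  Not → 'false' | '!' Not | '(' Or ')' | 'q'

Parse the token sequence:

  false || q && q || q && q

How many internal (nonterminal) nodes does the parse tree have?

13

[Or [Or [Or [And [Not false]]] || [And [And [Not q]] && [Not q]]] || [And [And [Not q]] && [Not q]]]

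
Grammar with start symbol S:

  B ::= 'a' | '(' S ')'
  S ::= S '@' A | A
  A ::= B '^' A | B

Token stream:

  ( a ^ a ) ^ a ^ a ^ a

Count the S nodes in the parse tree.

2

[S [A [B ( [S [A [B a] ^ [A [B a]]]] )] ^ [A [B a] ^ [A [B a] ^ [A [B a]]]]]]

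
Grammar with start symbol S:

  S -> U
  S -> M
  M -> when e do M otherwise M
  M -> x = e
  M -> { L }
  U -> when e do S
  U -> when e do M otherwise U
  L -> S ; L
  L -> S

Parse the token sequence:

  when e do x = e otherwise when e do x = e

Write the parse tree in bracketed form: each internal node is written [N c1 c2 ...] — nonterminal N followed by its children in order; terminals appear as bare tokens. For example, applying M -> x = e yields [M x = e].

[S [U when e do [M x = e] otherwise [U when e do [S [M x = e]]]]]

S
U
when e do M otherwise U
when e do x = e otherwise U
when e do x = e otherwise when e do S
when e do x = e otherwise when e do M
when e do x = e otherwise when e do x = e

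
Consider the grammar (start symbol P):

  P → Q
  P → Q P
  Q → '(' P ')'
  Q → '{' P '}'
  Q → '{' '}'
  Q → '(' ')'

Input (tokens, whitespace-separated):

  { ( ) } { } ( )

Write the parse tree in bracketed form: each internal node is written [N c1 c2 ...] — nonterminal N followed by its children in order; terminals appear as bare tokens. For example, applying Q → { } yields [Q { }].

[P [Q { [P [Q ( )]] }] [P [Q { }] [P [Q ( )]]]]

P
Q P
{ P } P
{ Q } P
{ ( ) } P
{ ( ) } Q P
{ ( ) } { } P
{ ( ) } { } Q
{ ( ) } { } ( )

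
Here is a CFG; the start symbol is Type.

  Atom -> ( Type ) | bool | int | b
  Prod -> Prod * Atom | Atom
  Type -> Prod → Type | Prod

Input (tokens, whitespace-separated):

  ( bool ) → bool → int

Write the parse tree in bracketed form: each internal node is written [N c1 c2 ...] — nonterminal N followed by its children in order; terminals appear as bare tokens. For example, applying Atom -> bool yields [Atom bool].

Type
Prod → Type
Atom → Type
( Type ) → Type
( Prod ) → Type
( Atom ) → Type
( bool ) → Type
( bool ) → Prod → Type
( bool ) → Atom → Type
( bool ) → bool → Type
( bool ) → bool → Prod
( bool ) → bool → Atom
( bool ) → bool → int

[Type [Prod [Atom ( [Type [Prod [Atom bool]]] )]] → [Type [Prod [Atom bool]] → [Type [Prod [Atom int]]]]]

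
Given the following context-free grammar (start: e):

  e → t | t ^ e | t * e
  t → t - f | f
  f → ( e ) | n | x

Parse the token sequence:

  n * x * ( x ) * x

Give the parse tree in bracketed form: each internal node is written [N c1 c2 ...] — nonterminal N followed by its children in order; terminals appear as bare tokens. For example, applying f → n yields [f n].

e
t * e
f * e
n * e
n * t * e
n * f * e
n * x * e
n * x * t * e
n * x * f * e
n * x * ( e ) * e
n * x * ( t ) * e
n * x * ( f ) * e
n * x * ( x ) * e
n * x * ( x ) * t
n * x * ( x ) * f
n * x * ( x ) * x

[e [t [f n]] * [e [t [f x]] * [e [t [f ( [e [t [f x]]] )]] * [e [t [f x]]]]]]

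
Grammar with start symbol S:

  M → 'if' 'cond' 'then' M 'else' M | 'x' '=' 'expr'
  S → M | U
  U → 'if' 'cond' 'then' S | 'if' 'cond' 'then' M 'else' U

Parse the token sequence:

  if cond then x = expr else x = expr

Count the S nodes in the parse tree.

[S [M if cond then [M x = expr] else [M x = expr]]]

1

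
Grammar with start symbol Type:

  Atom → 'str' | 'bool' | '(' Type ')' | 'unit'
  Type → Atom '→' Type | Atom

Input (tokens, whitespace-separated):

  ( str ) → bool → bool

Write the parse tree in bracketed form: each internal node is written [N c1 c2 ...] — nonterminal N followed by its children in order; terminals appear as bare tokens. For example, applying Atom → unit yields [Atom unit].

[Type [Atom ( [Type [Atom str]] )] → [Type [Atom bool] → [Type [Atom bool]]]]

Type
Atom → Type
( Type ) → Type
( Atom ) → Type
( str ) → Type
( str ) → Atom → Type
( str ) → bool → Type
( str ) → bool → Atom
( str ) → bool → bool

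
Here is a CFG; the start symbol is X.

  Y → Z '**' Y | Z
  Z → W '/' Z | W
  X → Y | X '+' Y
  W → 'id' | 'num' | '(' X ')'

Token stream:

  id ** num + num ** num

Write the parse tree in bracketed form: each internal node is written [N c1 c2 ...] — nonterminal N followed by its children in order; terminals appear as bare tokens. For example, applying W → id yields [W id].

[X [X [Y [Z [W id]] ** [Y [Z [W num]]]]] + [Y [Z [W num]] ** [Y [Z [W num]]]]]

X
X + Y
Y + Y
Z ** Y + Y
W ** Y + Y
id ** Y + Y
id ** Z + Y
id ** W + Y
id ** num + Y
id ** num + Z ** Y
id ** num + W ** Y
id ** num + num ** Y
id ** num + num ** Z
id ** num + num ** W
id ** num + num ** num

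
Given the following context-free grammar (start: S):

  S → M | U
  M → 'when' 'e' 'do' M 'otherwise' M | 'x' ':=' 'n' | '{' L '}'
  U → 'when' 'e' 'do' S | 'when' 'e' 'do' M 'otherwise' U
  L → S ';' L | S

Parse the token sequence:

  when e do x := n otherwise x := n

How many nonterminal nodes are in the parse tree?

[S [M when e do [M x := n] otherwise [M x := n]]]

4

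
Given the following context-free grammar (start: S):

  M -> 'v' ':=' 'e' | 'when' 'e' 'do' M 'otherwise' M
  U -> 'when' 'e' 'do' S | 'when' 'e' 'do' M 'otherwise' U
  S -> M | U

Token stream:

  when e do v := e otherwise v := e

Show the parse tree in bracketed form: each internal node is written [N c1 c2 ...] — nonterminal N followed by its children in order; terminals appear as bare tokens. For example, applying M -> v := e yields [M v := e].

[S [M when e do [M v := e] otherwise [M v := e]]]

S
M
when e do M otherwise M
when e do v := e otherwise M
when e do v := e otherwise v := e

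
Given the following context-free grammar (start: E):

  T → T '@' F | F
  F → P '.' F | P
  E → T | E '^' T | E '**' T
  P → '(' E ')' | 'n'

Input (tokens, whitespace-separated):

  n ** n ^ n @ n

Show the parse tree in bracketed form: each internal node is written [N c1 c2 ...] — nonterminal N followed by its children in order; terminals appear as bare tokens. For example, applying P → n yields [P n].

E
E ^ T
E ** T ^ T
T ** T ^ T
F ** T ^ T
P ** T ^ T
n ** T ^ T
n ** F ^ T
n ** P ^ T
n ** n ^ T
n ** n ^ T @ F
n ** n ^ F @ F
n ** n ^ P @ F
n ** n ^ n @ F
n ** n ^ n @ P
n ** n ^ n @ n

[E [E [E [T [F [P n]]]] ** [T [F [P n]]]] ^ [T [T [F [P n]]] @ [F [P n]]]]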